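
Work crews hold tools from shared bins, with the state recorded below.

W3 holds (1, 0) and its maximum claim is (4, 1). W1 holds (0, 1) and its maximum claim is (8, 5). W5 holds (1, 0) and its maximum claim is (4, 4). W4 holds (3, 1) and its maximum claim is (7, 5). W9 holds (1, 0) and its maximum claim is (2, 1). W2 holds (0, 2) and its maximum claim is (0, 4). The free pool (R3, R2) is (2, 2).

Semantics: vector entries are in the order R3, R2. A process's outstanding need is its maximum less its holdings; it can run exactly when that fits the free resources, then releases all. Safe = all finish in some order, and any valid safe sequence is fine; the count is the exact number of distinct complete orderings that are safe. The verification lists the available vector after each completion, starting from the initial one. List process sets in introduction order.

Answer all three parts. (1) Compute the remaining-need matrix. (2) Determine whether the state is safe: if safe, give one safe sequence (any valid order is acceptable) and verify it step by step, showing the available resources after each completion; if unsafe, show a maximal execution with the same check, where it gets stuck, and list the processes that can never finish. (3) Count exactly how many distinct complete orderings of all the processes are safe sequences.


(1) Remaining need (order R3, R2):
  W3: (3, 1)
  W1: (8, 4)
  W5: (3, 4)
  W4: (4, 4)
  W9: (1, 1)
  W2: (0, 2)
(2) SAFE — a valid safe sequence is W9, W2, W5, W3, W4, W1.
Key observation: reading the order forward, W2 is the first process whose need (0, 2) meets the free pool (3, 2) exactly on a resource it requests.
Check, step by step:
  pool = (2, 2)
  W9 needs (1, 1) <= (2, 2) -> finishes; pool += (1, 0) = (3, 2)
  W2 needs (0, 2) <= (3, 2) -> finishes; pool += (0, 2) = (3, 4)
  W5 needs (3, 4) <= (3, 4) -> finishes; pool += (1, 0) = (4, 4)
  W3 needs (3, 1) <= (4, 4) -> finishes; pool += (1, 0) = (5, 4)
  W4 needs (4, 4) <= (5, 4) -> finishes; pool += (3, 1) = (8, 5)
  W1 needs (8, 4) <= (8, 5) -> finishes; pool += (0, 1) = (8, 6)
(3) Precisely 10 of the possible complete orderings are safe sequences.


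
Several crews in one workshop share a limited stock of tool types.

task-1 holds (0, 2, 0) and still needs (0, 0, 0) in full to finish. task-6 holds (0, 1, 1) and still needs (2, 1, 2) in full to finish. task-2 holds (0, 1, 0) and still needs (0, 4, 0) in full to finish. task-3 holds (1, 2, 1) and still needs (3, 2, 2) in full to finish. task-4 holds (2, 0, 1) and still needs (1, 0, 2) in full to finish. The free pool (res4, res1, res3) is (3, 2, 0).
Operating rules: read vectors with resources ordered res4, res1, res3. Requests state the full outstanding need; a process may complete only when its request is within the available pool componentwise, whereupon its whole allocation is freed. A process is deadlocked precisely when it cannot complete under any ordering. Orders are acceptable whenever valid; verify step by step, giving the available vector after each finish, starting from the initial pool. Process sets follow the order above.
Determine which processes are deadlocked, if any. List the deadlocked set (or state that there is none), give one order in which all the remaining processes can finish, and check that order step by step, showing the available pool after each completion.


Deadlocked: task-6, task-3 and task-4.
Key observation: the wall is res3: completing task-1, task-2 brings the pool only to (3, 5, 0), and all the rest need more.
The rest can finish in the order task-1, task-2. Step-by-step check:
  pool = (3, 2, 0)
  run task-1 (needs (0, 0, 0), free (3, 2, 0)); after release of (0, 2, 0) the pool is (3, 4, 0)
  run task-2 (needs (0, 4, 0), free (3, 4, 0)); after release of (0, 1, 0) the pool is (3, 5, 0)
The blocked processes can never fit:
  task-6 cannot run: need (2, 1, 2) vs free (3, 5, 0) (insufficient res3)
  task-3 cannot run: need (3, 2, 2) vs free (3, 5, 0) (insufficient res3)
  task-4 cannot run: need (1, 0, 2) vs free (3, 5, 0) (insufficient res3)


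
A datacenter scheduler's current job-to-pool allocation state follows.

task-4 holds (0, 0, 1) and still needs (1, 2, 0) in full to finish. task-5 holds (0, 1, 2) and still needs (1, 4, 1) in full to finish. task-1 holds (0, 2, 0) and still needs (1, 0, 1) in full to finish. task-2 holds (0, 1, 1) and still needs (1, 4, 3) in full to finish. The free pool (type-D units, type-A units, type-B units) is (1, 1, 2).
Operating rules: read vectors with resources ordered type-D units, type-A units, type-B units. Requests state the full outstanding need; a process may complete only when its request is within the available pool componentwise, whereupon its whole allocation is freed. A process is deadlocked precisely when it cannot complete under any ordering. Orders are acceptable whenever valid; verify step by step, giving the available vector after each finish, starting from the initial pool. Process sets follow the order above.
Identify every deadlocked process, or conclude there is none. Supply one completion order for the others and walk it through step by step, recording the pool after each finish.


Deadlocked: task-5 and task-2.
Key observation: even finishing task-1, task-4 leaves just (1, 3, 3) free — too little type-A units for any of the remaining processes.
One completion order for the rest: task-1, task-4. Verifying each step:
  pool = (1, 1, 2)
  task-1 needs (1, 0, 1) <= (1, 1, 2) -> finishes; pool += (0, 2, 0) = (1, 3, 2)
  task-4 needs (1, 2, 0) <= (1, 3, 2) -> finishes; pool += (0, 0, 1) = (1, 3, 3)
The stuck group stays short no matter what:
  task-5 cannot run: need (1, 4, 1) vs free (1, 3, 3) (insufficient type-A units)
  task-2 cannot run: need (1, 4, 3) vs free (1, 3, 3) (insufficient type-A units)


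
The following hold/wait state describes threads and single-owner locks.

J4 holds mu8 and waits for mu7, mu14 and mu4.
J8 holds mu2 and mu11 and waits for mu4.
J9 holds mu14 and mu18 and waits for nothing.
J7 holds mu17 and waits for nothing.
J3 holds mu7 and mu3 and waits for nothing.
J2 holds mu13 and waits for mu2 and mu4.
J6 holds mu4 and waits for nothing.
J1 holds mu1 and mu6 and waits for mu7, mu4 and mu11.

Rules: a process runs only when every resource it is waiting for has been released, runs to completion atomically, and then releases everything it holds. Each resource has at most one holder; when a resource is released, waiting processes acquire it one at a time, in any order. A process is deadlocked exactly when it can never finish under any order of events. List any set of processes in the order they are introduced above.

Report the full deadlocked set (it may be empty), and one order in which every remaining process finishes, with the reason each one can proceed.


No process is deadlocked.
Key observation: although several processes wait, no cycle exists — each chain bottoms out at a free runner.
A valid finishing order for the others: J6, J8, J7, J3, J9, J4, J1, J2.
Walking it through:
  J6: no waits; runs immediately, freeing mu4
  J8 waits on mu4 — all released -> runs and releases mu2 and mu11
  J7: no waits; runs immediately, freeing mu17
  J3: no waits; runs immediately, freeing mu7 and mu3
  J9: no waits; runs immediately, freeing mu14 and mu18
  J4 waits on mu7, mu14 and mu4 — all released -> runs and releases mu8
  J1 waits on mu7, mu4 and mu11 — all released -> runs and releases mu1 and mu6
  J2 waits on mu2 and mu4 — all released -> runs and releases mu13


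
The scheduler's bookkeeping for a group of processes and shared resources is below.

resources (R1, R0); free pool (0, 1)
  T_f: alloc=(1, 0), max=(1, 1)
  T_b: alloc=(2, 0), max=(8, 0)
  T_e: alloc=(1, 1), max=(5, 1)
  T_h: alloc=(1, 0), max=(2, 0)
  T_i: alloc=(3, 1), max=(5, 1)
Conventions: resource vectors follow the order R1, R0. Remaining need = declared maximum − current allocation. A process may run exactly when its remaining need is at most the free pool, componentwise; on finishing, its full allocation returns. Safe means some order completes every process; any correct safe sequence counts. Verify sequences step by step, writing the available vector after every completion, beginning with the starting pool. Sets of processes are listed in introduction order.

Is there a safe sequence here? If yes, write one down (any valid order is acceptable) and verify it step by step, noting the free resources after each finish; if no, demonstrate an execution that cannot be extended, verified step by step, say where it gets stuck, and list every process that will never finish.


SAFE — a valid safe sequence is T_f, T_h, T_i, T_e, T_b.
Key observation: the first exact fit in this order is T_f — it needs (0, 1) with (0, 1) free, meeting a requested resource to the last unit.
Walking it through:
  pool = (0, 1)
  T_f: need (0, 1) fits (0, 1); releases (1, 0), pool now (1, 1)
  T_h: need (1, 0) fits (1, 1); releases (1, 0), pool now (2, 1)
  T_i: need (2, 0) fits (2, 1); releases (3, 1), pool now (5, 2)
  T_e: need (4, 0) fits (5, 2); releases (1, 1), pool now (6, 3)
  T_b: need (6, 0) fits (6, 3); releases (2, 0), pool now (8, 3)


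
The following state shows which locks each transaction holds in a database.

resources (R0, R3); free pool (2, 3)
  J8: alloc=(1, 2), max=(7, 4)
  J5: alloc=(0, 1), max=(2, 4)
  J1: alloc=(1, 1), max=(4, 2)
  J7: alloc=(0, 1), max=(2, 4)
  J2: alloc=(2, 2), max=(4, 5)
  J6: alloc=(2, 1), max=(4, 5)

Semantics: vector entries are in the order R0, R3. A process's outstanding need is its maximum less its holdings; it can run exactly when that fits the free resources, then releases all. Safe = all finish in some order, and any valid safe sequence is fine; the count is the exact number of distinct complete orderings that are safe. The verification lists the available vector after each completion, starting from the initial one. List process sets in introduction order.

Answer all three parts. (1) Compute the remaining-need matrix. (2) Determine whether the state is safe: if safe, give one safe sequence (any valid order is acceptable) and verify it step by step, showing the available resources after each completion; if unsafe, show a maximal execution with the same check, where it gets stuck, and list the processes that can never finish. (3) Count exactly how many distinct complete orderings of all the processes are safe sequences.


(1) Outstanding need per process (order R0, R3):
  J8: (6, 2)
  J5: (2, 3)
  J1: (3, 1)
  J7: (2, 3)
  J2: (2, 3)
  J6: (2, 4)
(2) SAFE, for example via the order J2, J6, J1, J5, J8, J7.
Key observation: J2 is the earliest step where a requested resource binds exactly: need (2, 3), pool (2, 3) at its turn.
Walking it through:
  pool = (2, 3)
  J2: need (2, 3) fits (2, 3); releases (2, 2), pool now (4, 5)
  J6: need (2, 4) fits (4, 5); releases (2, 1), pool now (6, 6)
  J1: need (3, 1) fits (6, 6); releases (1, 1), pool now (7, 7)
  J5: need (2, 3) fits (7, 7); releases (0, 1), pool now (7, 8)
  J8: need (6, 2) fits (7, 8); releases (1, 2), pool now (8, 10)
  J7: need (2, 3) fits (8, 10); releases (0, 1), pool now (8, 11)
(3) The exact count: 120 of the possible complete orderings are safe sequences.


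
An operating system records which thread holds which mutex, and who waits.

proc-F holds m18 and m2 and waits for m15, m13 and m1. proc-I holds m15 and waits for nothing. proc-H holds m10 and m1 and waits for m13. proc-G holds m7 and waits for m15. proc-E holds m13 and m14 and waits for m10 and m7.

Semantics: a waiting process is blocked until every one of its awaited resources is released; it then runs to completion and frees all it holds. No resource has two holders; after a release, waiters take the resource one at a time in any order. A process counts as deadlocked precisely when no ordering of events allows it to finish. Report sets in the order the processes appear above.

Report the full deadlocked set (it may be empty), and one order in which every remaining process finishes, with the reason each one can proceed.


Deadlocked set: proc-F, proc-H and proc-E.
Key observation: the loop proc-H -> proc-E -> proc-H blocks itself forever; proc-F waits into the deadlock from upstream.
The rest can finish in the order proc-I, proc-G.
Walking it through:
  run proc-I (it waits on nothing); releases m15
  run proc-G (all its waits — m15 — are resolved); releases m7


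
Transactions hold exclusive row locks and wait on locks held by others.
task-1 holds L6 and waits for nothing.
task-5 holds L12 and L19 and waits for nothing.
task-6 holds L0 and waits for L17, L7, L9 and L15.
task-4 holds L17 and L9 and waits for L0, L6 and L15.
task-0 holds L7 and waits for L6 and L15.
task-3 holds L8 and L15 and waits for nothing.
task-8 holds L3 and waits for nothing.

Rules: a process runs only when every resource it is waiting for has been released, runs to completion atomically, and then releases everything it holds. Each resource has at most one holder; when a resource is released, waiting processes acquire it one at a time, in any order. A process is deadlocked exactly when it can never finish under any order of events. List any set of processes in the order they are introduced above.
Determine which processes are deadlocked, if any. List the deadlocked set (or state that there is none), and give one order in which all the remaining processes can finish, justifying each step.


Deadlocked: task-6 and task-4.
Key observation: the cycle task-6 -> task-4 -> task-6 can never break — each member waits on the next; no other process is dragged down with it.
One completion order for the rest: task-8, task-1, task-5, task-3, task-0.
Check, step by step:
  task-8: no waits; runs immediately, freeing L3
  task-1: no waits; runs immediately, freeing L6
  task-5: no waits; runs immediately, freeing L12 and L19
  task-3: no waits; runs immediately, freeing L8 and L15
  run task-0 (all its waits — L6 and L15 — are resolved); releases L7


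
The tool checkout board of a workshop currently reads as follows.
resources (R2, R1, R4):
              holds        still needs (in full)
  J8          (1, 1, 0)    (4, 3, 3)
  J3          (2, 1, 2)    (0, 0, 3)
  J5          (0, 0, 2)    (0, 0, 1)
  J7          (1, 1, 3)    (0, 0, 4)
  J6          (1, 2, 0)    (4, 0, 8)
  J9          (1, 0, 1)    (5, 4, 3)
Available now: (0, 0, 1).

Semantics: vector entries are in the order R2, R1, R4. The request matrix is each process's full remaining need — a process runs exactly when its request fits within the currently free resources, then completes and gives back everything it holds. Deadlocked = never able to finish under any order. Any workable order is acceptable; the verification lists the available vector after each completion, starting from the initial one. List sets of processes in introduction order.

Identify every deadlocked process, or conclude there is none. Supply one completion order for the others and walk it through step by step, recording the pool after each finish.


Deadlocked set: J8, J6 and J9.
Key observation: no order helps: past J5, J3, J7, the free pool tops out at (3, 2, 8), below what each blocked process needs in R2.
A valid finishing order for the others: J5, J3, J7. Check, step by step:
  pool = (0, 0, 1)
  run J5 (needs (0, 0, 1), free (0, 0, 1)); after release of (0, 0, 2) the pool is (0, 0, 3)
  run J3 (needs (0, 0, 3), free (0, 0, 3)); after release of (2, 1, 2) the pool is (2, 1, 5)
  run J7 (needs (0, 0, 4), free (2, 1, 5)); after release of (1, 1, 3) the pool is (3, 2, 8)
The blocked processes can never fit:
  J8 still needs (4, 3, 3) but only (3, 2, 8) is free — short on R2 and R1
  J6 still needs (4, 0, 8) but only (3, 2, 8) is free — short on R2
  J9 still needs (5, 4, 3) but only (3, 2, 8) is free — short on R2 and R1


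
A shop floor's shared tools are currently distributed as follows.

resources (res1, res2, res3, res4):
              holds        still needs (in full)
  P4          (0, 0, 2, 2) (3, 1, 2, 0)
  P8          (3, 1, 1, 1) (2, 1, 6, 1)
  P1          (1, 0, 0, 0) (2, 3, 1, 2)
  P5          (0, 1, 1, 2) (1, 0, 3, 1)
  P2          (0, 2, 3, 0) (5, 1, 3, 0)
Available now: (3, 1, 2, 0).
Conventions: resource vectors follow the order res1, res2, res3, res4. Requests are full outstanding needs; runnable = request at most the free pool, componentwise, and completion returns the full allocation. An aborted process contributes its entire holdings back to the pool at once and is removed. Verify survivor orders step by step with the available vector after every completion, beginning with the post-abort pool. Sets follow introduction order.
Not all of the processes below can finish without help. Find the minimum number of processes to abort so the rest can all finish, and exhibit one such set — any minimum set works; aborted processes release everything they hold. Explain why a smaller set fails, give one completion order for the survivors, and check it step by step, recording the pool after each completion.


Minimum abort set: P2.
Key observation: no ordering could ever have run P8 before the abort of P2; with (0, 2, 3, 0) back in the pool it fits at step 3.
Minimality: the empty abort set fails — the state is deadlocked as it stands.
The survivors complete as P4, P5, P8, P1. Walking it through (starting from the post-abort pool):
  pool = (3, 3, 5, 0)
  P4: need (3, 1, 2, 0) fits (3, 3, 5, 0); releases (0, 0, 2, 2), pool now (3, 3, 7, 2)
  P5: need (1, 0, 3, 1) fits (3, 3, 7, 2); releases (0, 1, 1, 2), pool now (3, 4, 8, 4)
  P8: need (2, 1, 6, 1) fits (3, 4, 8, 4); releases (3, 1, 1, 1), pool now (6, 5, 9, 5)
  P1: need (2, 3, 1, 2) fits (6, 5, 9, 5); releases (1, 0, 0, 0), pool now (7, 5, 9, 5)


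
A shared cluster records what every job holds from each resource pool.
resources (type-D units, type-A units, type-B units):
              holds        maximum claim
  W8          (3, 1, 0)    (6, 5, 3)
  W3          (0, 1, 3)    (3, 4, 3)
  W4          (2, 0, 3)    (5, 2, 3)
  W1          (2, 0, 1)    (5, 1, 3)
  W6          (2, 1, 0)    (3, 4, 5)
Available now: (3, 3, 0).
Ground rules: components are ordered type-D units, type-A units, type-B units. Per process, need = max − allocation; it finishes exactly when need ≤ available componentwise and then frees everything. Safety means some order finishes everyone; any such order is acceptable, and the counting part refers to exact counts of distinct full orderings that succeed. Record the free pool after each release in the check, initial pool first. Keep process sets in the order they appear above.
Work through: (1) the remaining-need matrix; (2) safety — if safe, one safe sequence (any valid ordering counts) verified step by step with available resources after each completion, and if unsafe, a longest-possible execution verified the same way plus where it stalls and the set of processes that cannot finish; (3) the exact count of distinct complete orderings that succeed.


(1) Outstanding need per process (order type-D units, type-A units, type-B units):
  W8: (3, 4, 3)
  W3: (3, 3, 0)
  W4: (3, 2, 0)
  W1: (3, 1, 2)
  W6: (1, 3, 5)
(2) SAFE — a valid safe sequence is W4, W3, W8, W1, W6.
Key observation: the order's first zero-slack moment is W4 ((3, 2, 0) needed, (3, 3, 0) free — a requested resource with nothing to spare).
Verifying each step:
  pool = (3, 3, 0)
  W4: need (3, 2, 0) fits (3, 3, 0); releases (2, 0, 3), pool now (5, 3, 3)
  W3: need (3, 3, 0) fits (5, 3, 3); releases (0, 1, 3), pool now (5, 4, 6)
  W8: need (3, 4, 3) fits (5, 4, 6); releases (3, 1, 0), pool now (8, 5, 6)
  W1: need (3, 1, 2) fits (8, 5, 6); releases (2, 0, 1), pool now (10, 5, 7)
  W6: need (1, 3, 5) fits (10, 5, 7); releases (2, 1, 0), pool now (12, 6, 7)
(3) Precisely 20 of the possible complete orderings are safe sequences.


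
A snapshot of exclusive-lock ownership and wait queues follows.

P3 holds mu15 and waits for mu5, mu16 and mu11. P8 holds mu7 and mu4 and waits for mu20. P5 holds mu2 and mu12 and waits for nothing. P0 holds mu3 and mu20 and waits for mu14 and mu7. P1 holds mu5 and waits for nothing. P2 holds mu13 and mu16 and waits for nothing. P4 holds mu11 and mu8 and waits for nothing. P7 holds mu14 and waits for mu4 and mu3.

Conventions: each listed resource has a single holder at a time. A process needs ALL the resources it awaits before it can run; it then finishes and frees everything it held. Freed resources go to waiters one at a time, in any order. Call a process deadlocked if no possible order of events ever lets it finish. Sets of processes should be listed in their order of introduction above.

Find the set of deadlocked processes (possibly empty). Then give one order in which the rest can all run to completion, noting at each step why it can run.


Deadlocked: P8, P0 and P7.
Key observation: the waits loop around P8 -> P0 -> P8 with no way out; P7 is caught in further circular waits.
The rest can finish in the order P2, P1, P4, P3, P5.
Check, step by step:
  run P2 (it waits on nothing); releases mu13 and mu16
  run P1 (it waits on nothing); releases mu5
  run P4 (it waits on nothing); releases mu11 and mu8
  P3 waits on mu5, mu16 and mu11 — all released -> runs and releases mu15
  run P5 (it waits on nothing); releases mu2 and mu12


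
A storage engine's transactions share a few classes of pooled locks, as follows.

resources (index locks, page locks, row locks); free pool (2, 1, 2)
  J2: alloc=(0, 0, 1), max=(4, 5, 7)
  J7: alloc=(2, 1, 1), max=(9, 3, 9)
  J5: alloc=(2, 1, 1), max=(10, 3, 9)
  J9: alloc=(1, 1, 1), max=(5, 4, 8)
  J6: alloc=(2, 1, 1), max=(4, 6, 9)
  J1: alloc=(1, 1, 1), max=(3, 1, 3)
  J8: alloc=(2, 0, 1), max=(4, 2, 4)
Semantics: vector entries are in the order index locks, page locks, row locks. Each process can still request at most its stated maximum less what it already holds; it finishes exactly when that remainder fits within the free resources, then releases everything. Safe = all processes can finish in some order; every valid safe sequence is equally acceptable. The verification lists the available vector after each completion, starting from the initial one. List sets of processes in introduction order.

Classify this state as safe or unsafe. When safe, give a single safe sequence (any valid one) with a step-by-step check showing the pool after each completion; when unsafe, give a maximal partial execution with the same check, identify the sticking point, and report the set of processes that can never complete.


The state is UNSAFE.
Key observation: even finishing J1, J8 leaves just (5, 2, 4) free — too little row locks for any of the remaining processes.
The run J1, J8 cannot be extended any further. Check, step by step:
  pool = (2, 1, 2)
  J1: need (2, 0, 2) fits (2, 1, 2); releases (1, 1, 1), pool now (3, 2, 3)
  J8: need (2, 2, 3) fits (3, 2, 3); releases (2, 0, 1), pool now (5, 2, 4)
  J2 cannot run: need (4, 5, 6) vs free (5, 2, 4) (insufficient page locks and row locks)
  J7 cannot run: need (7, 2, 8) vs free (5, 2, 4) (insufficient index locks and row locks)
  J5 cannot run: need (8, 2, 8) vs free (5, 2, 4) (insufficient index locks and row locks)
  J9 cannot run: need (4, 3, 7) vs free (5, 2, 4) (insufficient page locks and row locks)
  J6 cannot run: need (2, 5, 8) vs free (5, 2, 4) (insufficient page locks and row locks)
Permanently blocked: J2, J7, J5, J9 and J6.


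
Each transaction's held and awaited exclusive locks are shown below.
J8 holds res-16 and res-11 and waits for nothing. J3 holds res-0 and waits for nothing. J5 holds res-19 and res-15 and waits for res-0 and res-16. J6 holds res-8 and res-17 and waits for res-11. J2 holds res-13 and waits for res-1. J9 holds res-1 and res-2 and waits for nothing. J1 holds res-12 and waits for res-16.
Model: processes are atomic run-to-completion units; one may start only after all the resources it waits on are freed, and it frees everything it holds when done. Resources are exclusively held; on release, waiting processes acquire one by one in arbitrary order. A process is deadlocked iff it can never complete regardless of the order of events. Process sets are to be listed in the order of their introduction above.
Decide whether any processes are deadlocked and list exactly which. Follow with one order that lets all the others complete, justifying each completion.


Nothing here is deadlocked.
Key observation: every chain of waits terminates; starting from the processes that wait on nothing, all the rest unlock in turn.
One completion order for the rest: J3, J8, J9, J1, J6, J5, J2.
Check, step by step:
  J3 waits on nothing -> runs at once and releases res-0
  J8 waits on nothing -> runs at once and releases res-16 and res-11
  J9 waits on nothing -> runs at once and releases res-1 and res-2
  J1 waits on res-16 — all released -> runs and releases res-12
  J6 waits on res-11 — all released -> runs and releases res-8 and res-17
  J5 waits on res-0 and res-16 — all released -> runs and releases res-19 and res-15
  J2 waits on res-1 — all released -> runs and releases res-13


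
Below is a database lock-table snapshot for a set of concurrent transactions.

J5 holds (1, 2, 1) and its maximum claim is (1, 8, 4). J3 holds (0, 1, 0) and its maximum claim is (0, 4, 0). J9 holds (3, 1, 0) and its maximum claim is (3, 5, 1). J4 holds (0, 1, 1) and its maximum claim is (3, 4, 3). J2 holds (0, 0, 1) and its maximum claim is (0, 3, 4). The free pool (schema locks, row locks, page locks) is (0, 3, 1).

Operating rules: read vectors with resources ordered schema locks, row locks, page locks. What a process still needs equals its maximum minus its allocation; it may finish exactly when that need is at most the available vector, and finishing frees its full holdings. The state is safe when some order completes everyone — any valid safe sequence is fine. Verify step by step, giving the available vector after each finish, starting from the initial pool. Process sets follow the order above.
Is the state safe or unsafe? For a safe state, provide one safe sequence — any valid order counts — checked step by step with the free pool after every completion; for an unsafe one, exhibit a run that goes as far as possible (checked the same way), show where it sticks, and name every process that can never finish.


The state is UNSAFE.
Key observation: the pool after J3, J9 is (3, 5, 1); every surviving request exceeds it in page locks, so progress ends there.
Going as far as possible: J3, J9; after that, nothing fits. Check, step by step:
  pool = (0, 3, 1)
  J3 needs (0, 3, 0) <= (0, 3, 1) -> finishes; pool += (0, 1, 0) = (0, 4, 1)
  J9 needs (0, 4, 1) <= (0, 4, 1) -> finishes; pool += (3, 1, 0) = (3, 5, 1)
  blocked: J5 wants (0, 6, 3), pool (3, 5, 1) — not enough row locks and page locks
  blocked: J4 wants (3, 3, 2), pool (3, 5, 1) — not enough page locks
  blocked: J2 wants (0, 3, 3), pool (3, 5, 1) — not enough page locks
Never able to finish: J5, J4 and J2.


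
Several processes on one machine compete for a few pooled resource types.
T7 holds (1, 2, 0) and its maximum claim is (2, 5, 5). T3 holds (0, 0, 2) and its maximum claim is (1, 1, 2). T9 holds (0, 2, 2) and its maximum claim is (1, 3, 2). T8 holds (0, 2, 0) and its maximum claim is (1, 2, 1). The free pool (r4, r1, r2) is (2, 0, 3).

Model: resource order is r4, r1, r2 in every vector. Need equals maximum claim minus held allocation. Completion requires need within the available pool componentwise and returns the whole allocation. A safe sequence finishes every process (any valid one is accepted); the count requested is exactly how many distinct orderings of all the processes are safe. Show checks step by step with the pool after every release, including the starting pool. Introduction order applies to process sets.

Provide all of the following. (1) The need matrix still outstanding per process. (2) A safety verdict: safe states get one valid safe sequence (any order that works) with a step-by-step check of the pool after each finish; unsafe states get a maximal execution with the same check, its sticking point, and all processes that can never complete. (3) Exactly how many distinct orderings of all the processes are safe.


(1) Need matrix, components ordered r4, r1, r2:
  T7: (1, 3, 5)
  T3: (1, 1, 0)
  T9: (1, 1, 0)
  T8: (1, 0, 1)
(2) SAFE. One safe sequence: T8, T9, T3, T7.
Key observation: every step clears its requested resources with room to spare; the minimum clearance is 1, first at T8 — (1, 0, 1) vs (2, 0, 3) free.
Step-by-step check:
  pool = (2, 0, 3)
  T8: need (1, 0, 1) fits (2, 0, 3); releases (0, 2, 0), pool now (2, 2, 3)
  T9: need (1, 1, 0) fits (2, 2, 3); releases (0, 2, 2), pool now (2, 4, 5)
  T3: need (1, 1, 0) fits (2, 4, 5); releases (0, 0, 2), pool now (2, 4, 7)
  T7: need (1, 3, 5) fits (2, 4, 7); releases (1, 2, 0), pool now (3, 6, 7)
(3) The exact count: 3 of the possible complete orderings are safe sequences.


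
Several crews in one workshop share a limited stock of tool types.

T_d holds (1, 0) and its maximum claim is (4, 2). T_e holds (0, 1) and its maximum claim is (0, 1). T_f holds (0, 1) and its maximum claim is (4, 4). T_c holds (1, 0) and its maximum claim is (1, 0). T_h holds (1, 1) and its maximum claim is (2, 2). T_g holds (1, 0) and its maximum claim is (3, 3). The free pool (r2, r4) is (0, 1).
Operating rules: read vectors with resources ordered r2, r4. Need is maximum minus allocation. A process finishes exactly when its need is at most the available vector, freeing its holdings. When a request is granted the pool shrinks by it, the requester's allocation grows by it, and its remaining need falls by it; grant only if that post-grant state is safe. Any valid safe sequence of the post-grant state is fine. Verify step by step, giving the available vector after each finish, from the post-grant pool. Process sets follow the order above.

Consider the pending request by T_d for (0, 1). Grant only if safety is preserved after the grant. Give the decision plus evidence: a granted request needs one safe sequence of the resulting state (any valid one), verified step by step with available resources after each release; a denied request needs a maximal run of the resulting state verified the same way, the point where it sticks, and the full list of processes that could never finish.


DENY. Granting would leave the state unsafe.
Key observation: after T_c, T_e, T_h the pool peaks at (2, 2), and each blocked process is short somewhere: T_d on r2; T_f on r2, r4; T_g on r4.
After a pretend grant, a maximal execution: T_c, T_e, T_h — then nothing else fits. Walking it through:
  pool = (0, 0)
  T_c needs (0, 0) <= (0, 0) -> finishes; pool += (1, 0) = (1, 0)
  T_e needs (0, 0) <= (1, 0) -> finishes; pool += (0, 1) = (1, 1)
  T_h needs (1, 1) <= (1, 1) -> finishes; pool += (1, 1) = (2, 2)
  T_d cannot run: need (3, 1) vs free (2, 2) (insufficient r2)
  T_f cannot run: need (4, 3) vs free (2, 2) (insufficient r2 and r4)
  T_g cannot run: need (2, 3) vs free (2, 2) (insufficient r4)
Post-grant, the permanently blocked set is T_d, T_f and T_g.


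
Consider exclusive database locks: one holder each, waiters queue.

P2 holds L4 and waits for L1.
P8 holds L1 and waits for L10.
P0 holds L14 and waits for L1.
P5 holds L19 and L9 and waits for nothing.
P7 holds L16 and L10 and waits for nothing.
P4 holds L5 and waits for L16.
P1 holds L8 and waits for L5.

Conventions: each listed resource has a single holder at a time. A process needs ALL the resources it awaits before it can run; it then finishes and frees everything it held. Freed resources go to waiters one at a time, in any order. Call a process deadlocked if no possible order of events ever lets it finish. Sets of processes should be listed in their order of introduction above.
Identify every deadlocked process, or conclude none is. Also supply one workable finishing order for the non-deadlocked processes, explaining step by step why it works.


Nothing here is deadlocked.
Key observation: the waits form no ring: some process can always run, and its releases unblock the others one by one.
A valid finishing order for the others: P7, P4, P5, P8, P0, P2, P1.
Walking it through:
  P7: no waits; runs immediately, freeing L16 and L10
  P4 waits on L16 — all released -> runs and releases L5
  P5: no waits; runs immediately, freeing L19 and L9
  P8 waits on L10 — all released -> runs and releases L1
  P0 waits on L1 — all released -> runs and releases L14
  P2 waits on L1 — all released -> runs and releases L4
  P1 waits on L5 — all released -> runs and releases L8


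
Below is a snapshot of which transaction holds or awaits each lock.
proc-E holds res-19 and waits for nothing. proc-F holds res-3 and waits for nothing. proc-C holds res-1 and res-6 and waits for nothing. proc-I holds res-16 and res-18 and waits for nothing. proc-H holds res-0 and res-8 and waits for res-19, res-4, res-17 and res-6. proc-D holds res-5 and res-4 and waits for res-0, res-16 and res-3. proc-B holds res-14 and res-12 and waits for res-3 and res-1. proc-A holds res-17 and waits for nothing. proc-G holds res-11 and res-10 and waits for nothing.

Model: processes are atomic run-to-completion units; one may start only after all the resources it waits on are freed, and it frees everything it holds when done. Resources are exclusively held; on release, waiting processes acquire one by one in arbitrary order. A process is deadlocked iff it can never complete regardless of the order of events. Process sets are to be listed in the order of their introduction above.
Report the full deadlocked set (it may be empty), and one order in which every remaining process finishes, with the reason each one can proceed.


Deadlocked set: proc-H and proc-D.
Key observation: the knot is the closed ring of waits proc-H -> proc-D -> proc-H; no other process is dragged down with it.
The rest can finish in the order proc-C, proc-E, proc-G, proc-F, proc-I, proc-B, proc-A.
Verifying each step:
  proc-C waits on nothing -> runs at once and releases res-1 and res-6
  proc-E waits on nothing -> runs at once and releases res-19
  proc-G waits on nothing -> runs at once and releases res-11 and res-10
  proc-F waits on nothing -> runs at once and releases res-3
  proc-I waits on nothing -> runs at once and releases res-16 and res-18
  proc-B waits on res-3 and res-1 — all released -> runs and releases res-14 and res-12
  proc-A waits on nothing -> runs at once and releases res-17


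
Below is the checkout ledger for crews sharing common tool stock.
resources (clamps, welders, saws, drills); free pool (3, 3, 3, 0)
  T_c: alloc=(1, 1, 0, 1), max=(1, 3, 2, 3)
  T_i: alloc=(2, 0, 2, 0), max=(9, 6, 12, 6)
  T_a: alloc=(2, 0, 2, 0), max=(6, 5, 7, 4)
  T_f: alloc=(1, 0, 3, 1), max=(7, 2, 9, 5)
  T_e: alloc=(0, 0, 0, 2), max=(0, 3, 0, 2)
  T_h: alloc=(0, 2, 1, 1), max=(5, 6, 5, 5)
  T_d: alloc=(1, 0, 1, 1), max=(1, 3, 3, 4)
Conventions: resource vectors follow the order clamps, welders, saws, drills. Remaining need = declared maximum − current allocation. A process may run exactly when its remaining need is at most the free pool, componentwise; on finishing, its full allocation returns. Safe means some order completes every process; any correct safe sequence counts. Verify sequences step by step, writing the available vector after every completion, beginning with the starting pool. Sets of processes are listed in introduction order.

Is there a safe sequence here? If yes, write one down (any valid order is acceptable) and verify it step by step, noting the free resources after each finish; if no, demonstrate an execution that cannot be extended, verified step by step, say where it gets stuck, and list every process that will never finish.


The state is SAFE; one workable sequence: T_e, T_c, T_d, T_h, T_a, T_f, T_i.
Key observation: T_e marks the first exact bind of the order: its need (0, 3, 0, 0) fits the free (3, 3, 3, 0) with zero slack on a requested resource.
Walking it through:
  pool = (3, 3, 3, 0)
  T_e needs (0, 3, 0, 0) <= (3, 3, 3, 0) -> finishes; pool += (0, 0, 0, 2) = (3, 3, 3, 2)
  T_c needs (0, 2, 2, 2) <= (3, 3, 3, 2) -> finishes; pool += (1, 1, 0, 1) = (4, 4, 3, 3)
  T_d needs (0, 3, 2, 3) <= (4, 4, 3, 3) -> finishes; pool += (1, 0, 1, 1) = (5, 4, 4, 4)
  T_h needs (5, 4, 4, 4) <= (5, 4, 4, 4) -> finishes; pool += (0, 2, 1, 1) = (5, 6, 5, 5)
  T_a needs (4, 5, 5, 4) <= (5, 6, 5, 5) -> finishes; pool += (2, 0, 2, 0) = (7, 6, 7, 5)
  T_f needs (6, 2, 6, 4) <= (7, 6, 7, 5) -> finishes; pool += (1, 0, 3, 1) = (8, 6, 10, 6)
  T_i needs (7, 6, 10, 6) <= (8, 6, 10, 6) -> finishes; pool += (2, 0, 2, 0) = (10, 6, 12, 6)


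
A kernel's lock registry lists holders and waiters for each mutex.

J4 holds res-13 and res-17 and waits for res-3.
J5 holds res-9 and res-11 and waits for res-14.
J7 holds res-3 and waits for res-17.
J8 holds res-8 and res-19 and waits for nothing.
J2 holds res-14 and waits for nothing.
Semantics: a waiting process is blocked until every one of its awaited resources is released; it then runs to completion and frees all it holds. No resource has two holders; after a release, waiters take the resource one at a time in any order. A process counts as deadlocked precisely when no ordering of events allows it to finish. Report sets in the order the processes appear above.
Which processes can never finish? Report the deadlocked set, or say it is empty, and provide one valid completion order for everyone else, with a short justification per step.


Deadlocked set: J4 and J7.
Key observation: J4 -> J7 -> J4 is a circular wait — nothing in it can go first; no other process is dragged down with it.
One completion order for the rest: J2, J5, J8.
Verifying each step:
  J2 waits on nothing -> runs at once and releases res-14
  J5: everything it awaited (res-14) is free; runs, freeing res-9 and res-11
  J8 waits on nothing -> runs at once and releases res-8 and res-19


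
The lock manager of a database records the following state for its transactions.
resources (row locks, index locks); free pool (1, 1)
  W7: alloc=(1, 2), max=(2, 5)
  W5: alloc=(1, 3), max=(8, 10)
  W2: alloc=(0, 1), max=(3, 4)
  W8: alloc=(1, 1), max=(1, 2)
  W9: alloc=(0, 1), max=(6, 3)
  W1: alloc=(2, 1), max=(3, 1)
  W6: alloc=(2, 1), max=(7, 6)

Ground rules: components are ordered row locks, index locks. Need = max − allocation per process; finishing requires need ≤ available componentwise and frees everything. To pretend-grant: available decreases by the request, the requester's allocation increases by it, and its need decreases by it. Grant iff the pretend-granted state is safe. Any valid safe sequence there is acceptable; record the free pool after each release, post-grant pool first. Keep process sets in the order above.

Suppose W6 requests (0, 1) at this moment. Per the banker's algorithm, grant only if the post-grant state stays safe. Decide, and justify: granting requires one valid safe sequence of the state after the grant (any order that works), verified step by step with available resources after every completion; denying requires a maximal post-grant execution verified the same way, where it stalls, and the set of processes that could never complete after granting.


DENY. Granting would leave the state unsafe.
Key observation: after W1, W8 the pool peaks at (4, 2), and each blocked process is short somewhere: W7 on index locks; W5 on row locks, index locks; W2 on index locks; W9 on row locks; W6 on row locks, index locks.
Pretend the grant happened; the run W1, W8 goes as far as possible. Check, step by step:
  pool = (1, 0)
  W1 needs (1, 0) <= (1, 0) -> finishes; pool += (2, 1) = (3, 1)
  W8 needs (0, 1) <= (3, 1) -> finishes; pool += (1, 1) = (4, 2)
  W7 cannot run: need (1, 3) vs free (4, 2) (insufficient index locks)
  W5 cannot run: need (7, 7) vs free (4, 2) (insufficient row locks and index locks)
  W2 cannot run: need (3, 3) vs free (4, 2) (insufficient index locks)
  W9 cannot run: need (6, 2) vs free (4, 2) (insufficient row locks)
  W6 cannot run: need (5, 4) vs free (4, 2) (insufficient row locks and index locks)
Had the request been granted, W7, W5, W2, W9 and W6 could never finish.


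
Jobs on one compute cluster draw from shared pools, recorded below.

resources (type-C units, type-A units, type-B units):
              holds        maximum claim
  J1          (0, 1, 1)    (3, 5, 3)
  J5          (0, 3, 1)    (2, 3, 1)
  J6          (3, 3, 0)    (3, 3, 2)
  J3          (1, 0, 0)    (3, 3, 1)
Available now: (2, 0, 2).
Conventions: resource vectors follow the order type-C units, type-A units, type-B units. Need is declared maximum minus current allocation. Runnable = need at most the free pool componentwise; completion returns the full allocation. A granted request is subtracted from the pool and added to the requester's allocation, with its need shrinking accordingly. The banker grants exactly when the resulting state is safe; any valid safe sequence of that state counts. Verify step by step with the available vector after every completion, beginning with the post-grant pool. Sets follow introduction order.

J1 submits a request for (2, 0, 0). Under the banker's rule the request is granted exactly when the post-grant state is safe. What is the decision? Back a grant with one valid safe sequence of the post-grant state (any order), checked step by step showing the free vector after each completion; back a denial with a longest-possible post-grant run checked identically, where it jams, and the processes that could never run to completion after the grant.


GRANT — the state after the grant stays safe, e.g. via J6, J5, J3, J1.
Key observation: granting shrinks the pool to (0, 0, 2), yet J6 still fits and the chain goes through.
Check on the post-grant state, step by step:
  pool = (0, 0, 2)
  J6 needs (0, 0, 2) <= (0, 0, 2) -> finishes; pool += (3, 3, 0) = (3, 3, 2)
  J5 needs (2, 0, 0) <= (3, 3, 2) -> finishes; pool += (0, 3, 1) = (3, 6, 3)
  J3 needs (2, 3, 1) <= (3, 6, 3) -> finishes; pool += (1, 0, 0) = (4, 6, 3)
  J1 needs (1, 4, 2) <= (4, 6, 3) -> finishes; pool += (2, 1, 1) = (6, 7, 4)
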